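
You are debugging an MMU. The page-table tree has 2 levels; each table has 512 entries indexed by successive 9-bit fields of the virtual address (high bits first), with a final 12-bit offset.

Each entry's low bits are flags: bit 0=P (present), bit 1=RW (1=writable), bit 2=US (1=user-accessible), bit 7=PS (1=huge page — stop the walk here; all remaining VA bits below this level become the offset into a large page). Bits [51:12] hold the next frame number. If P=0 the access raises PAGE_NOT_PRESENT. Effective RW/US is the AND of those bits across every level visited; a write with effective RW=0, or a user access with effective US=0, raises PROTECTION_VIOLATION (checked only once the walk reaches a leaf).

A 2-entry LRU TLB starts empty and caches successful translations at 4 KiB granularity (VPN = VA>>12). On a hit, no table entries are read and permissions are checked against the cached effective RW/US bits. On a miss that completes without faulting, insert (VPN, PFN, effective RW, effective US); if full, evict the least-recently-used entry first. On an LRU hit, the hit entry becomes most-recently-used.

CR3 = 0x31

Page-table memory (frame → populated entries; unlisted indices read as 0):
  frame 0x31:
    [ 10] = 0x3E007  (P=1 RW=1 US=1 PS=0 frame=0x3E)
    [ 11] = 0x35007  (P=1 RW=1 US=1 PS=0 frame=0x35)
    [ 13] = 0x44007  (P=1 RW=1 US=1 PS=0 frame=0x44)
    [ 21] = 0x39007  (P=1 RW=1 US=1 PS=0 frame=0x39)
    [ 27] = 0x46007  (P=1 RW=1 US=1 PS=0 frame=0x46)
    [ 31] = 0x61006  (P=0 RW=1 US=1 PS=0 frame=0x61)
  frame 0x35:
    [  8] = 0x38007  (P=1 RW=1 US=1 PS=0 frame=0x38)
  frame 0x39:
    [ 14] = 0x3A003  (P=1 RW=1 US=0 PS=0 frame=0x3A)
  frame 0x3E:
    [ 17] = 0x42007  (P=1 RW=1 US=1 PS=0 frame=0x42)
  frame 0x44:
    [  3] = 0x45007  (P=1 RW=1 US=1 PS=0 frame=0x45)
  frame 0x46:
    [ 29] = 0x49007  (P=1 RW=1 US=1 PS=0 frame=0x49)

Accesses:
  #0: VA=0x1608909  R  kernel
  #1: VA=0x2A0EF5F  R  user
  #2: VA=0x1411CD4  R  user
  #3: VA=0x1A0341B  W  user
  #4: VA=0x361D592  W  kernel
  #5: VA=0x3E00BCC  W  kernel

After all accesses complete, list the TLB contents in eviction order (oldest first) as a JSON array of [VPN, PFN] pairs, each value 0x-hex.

Per-access translation:
#0 VA=0x1608909 (r,kernel):
  L0 @0x31[11] → 0x35007  P=1,RW=1,US=1,PS=0
  L1 @0x35[8] → 0x38007  P=1,RW=1,US=1,PS=0
  → PA=0x38909  (2 entries read)
#1 VA=0x2A0EF5F (r,user):
  L0 @0x31[21] → 0x39007  P=1,RW=1,US=1,PS=0
  L1 @0x39[14] → 0x3A003  P=1,RW=1,US=0,PS=0
  → PROTECTION_VIOLATION  (2 entries read)
#2 VA=0x1411CD4 (r,user):
  L0 @0x31[10] → 0x3E007  P=1,RW=1,US=1,PS=0
  L1 @0x3E[17] → 0x42007  P=1,RW=1,US=1,PS=0
  → PA=0x42CD4  (2 entries read)
#3 VA=0x1A0341B (w,user):
  L0 @0x31[13] → 0x44007  P=1,RW=1,US=1,PS=0
  L1 @0x44[3] → 0x45007  P=1,RW=1,US=1,PS=0
  → PA=0x4541B  (2 entries read)
#4 VA=0x361D592 (w,kernel):
  L0 @0x31[27] → 0x46007  P=1,RW=1,US=1,PS=0
  L1 @0x46[29] → 0x49007  P=1,RW=1,US=1,PS=0
  → PA=0x49592  (2 entries read)
#5 VA=0x3E00BCC (w,kernel):
  L0 @0x31[31] → 0x61006  P=0,RW=1,US=1,PS=0
  → PAGE_NOT_PRESENT  (1 entries read)

TLB: [["0x1A03", "0x45"], ["0x361D", "0x49"]]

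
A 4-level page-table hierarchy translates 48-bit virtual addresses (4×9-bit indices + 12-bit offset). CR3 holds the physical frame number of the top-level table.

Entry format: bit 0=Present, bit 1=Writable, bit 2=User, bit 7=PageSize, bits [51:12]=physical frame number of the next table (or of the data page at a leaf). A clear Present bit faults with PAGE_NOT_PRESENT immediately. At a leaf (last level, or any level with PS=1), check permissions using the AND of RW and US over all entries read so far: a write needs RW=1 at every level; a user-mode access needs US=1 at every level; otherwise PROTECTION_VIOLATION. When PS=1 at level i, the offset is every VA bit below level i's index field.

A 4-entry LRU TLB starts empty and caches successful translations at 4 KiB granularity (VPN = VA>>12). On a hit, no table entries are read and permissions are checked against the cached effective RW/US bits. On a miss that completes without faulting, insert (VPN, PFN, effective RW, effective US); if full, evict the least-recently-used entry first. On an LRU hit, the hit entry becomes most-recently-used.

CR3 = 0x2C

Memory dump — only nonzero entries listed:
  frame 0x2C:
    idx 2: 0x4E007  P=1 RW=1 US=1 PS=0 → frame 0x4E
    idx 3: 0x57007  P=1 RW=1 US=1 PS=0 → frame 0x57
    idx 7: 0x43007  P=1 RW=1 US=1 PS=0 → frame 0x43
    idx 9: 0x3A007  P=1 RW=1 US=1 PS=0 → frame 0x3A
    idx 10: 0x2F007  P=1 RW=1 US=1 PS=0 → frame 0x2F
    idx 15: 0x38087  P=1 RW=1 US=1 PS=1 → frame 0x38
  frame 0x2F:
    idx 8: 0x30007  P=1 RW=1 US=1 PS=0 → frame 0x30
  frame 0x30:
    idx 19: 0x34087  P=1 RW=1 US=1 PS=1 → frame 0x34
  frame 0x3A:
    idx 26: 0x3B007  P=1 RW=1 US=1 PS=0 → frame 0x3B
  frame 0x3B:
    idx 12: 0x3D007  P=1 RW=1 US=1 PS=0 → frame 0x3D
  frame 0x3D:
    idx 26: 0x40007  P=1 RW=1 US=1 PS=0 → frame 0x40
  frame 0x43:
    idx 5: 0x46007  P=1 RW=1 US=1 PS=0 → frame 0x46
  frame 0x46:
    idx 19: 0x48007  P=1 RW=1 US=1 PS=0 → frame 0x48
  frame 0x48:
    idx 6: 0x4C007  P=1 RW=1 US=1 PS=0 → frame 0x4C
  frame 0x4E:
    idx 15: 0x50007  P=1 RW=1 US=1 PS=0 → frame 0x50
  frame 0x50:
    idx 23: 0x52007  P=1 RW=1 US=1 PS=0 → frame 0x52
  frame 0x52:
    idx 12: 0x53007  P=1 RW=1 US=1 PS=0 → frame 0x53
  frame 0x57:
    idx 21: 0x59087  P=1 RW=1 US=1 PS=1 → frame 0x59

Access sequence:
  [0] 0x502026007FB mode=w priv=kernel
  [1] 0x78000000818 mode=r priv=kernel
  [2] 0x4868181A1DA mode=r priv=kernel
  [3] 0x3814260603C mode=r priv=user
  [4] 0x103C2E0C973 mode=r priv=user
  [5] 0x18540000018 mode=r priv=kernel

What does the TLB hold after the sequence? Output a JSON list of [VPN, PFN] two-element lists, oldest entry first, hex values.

Trace:
#0 VA=0x502026007FB (w,kernel):
  lvl0: tbl 0x2C, slot 10 ⇒ 0x2F007 (P1/RW1/US1/PS0)
  lvl1: tbl 0x2F, slot 8 ⇒ 0x30007 (P1/RW1/US1/PS0)
  lvl2: tbl 0x30, slot 19 ⇒ 0x34087 (P1/RW1/US1/PS1)
  ✓ 0x347FB (huge @L2)  — 3 lookups
#1 VA=0x78000000818 (r,kernel):
  lvl0: tbl 0x2C, slot 15 ⇒ 0x38087 (P1/RW1/US1/PS1)
  ✓ 0x38818 (huge @L0)  — 1 lookups
#2 VA=0x4868181A1DA (r,kernel):
  lvl0: tbl 0x2C, slot 9 ⇒ 0x3A007 (P1/RW1/US1/PS0)
  lvl1: tbl 0x3A, slot 26 ⇒ 0x3B007 (P1/RW1/US1/PS0)
  lvl2: tbl 0x3B, slot 12 ⇒ 0x3D007 (P1/RW1/US1/PS0)
  lvl3: tbl 0x3D, slot 26 ⇒ 0x40007 (P1/RW1/US1/PS0)
  ✓ 0x401DA  — 4 lookups
#3 VA=0x3814260603C (r,user):
  lvl0: tbl 0x2C, slot 7 ⇒ 0x43007 (P1/RW1/US1/PS0)
  lvl1: tbl 0x43, slot 5 ⇒ 0x46007 (P1/RW1/US1/PS0)
  lvl2: tbl 0x46, slot 19 ⇒ 0x48007 (P1/RW1/US1/PS0)
  lvl3: tbl 0x48, slot 6 ⇒ 0x4C007 (P1/RW1/US1/PS0)
  ✓ 0x4C03C  — 4 lookups
#4 VA=0x103C2E0C973 (r,user):
  lvl0: tbl 0x2C, slot 2 ⇒ 0x4E007 (P1/RW1/US1/PS0)
  lvl1: tbl 0x4E, slot 15 ⇒ 0x50007 (P1/RW1/US1/PS0)
  lvl2: tbl 0x50, slot 23 ⇒ 0x52007 (P1/RW1/US1/PS0)
  lvl3: tbl 0x52, slot 12 ⇒ 0x53007 (P1/RW1/US1/PS0)
  ✓ 0x53973  — 4 lookups
#5 VA=0x18540000018 (r,kernel):
  lvl0: tbl 0x2C, slot 3 ⇒ 0x57007 (P1/RW1/US1/PS0)
  lvl1: tbl 0x57, slot 21 ⇒ 0x59087 (P1/RW1/US1/PS1)
  ✓ 0x59018 (huge @L1)  — 2 lookups

TLB: [["0x4868181A", "0x40"], ["0x38142606", "0x4C"], ["0x103C2E0C", "0x53"], ["0x18540000", "0x59"]]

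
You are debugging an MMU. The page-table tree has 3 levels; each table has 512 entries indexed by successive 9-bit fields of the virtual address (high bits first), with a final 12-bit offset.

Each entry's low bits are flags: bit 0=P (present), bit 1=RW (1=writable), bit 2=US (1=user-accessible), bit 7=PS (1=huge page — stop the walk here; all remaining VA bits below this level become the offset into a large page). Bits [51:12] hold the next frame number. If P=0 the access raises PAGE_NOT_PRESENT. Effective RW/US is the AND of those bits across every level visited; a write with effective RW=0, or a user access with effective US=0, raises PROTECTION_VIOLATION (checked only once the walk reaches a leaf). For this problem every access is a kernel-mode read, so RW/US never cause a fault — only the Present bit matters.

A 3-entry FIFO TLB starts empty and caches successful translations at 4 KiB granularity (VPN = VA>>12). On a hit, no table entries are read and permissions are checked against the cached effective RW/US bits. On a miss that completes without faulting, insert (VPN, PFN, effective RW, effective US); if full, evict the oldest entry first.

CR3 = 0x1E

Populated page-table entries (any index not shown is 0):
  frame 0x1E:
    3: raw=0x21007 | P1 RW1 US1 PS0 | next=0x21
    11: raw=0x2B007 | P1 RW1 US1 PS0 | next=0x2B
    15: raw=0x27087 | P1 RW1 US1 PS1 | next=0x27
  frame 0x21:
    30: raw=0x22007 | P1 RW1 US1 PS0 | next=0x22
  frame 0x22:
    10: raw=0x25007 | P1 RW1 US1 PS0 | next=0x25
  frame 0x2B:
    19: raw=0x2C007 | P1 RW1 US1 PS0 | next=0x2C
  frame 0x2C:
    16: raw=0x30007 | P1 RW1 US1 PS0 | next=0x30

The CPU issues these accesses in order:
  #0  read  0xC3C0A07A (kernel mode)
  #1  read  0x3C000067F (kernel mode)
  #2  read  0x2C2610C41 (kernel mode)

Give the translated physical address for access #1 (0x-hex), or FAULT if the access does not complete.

Trace:
#0 VA=0xC3C0A07A (r,kernel):
  L0: frame=0x1E idx=3 entry=0x21007 [P=1 RW=1 US=1 PS=0]
  L1: frame=0x21 idx=30 entry=0x22007 [P=1 RW=1 US=1 PS=0]
  L2: frame=0x22 idx=10 entry=0x25007 [P=1 RW=1 US=1 PS=0]
  ✓ 0x2507A  — 3 lookups
#1 VA=0x3C000067F (r,kernel):
  L0: frame=0x1E idx=15 entry=0x27087 [P=1 RW=1 US=1 PS=1]
  ✓ 0x2767F (huge @L0)  — 1 lookups
#2 VA=0x2C2610C41 (r,kernel):
  L0: frame=0x1E idx=11 entry=0x2B007 [P=1 RW=1 US=1 PS=0]
  L1: frame=0x2B idx=19 entry=0x2C007 [P=1 RW=1 US=1 PS=0]
  L2: frame=0x2C idx=16 entry=0x30007 [P=1 RW=1 US=1 PS=0]
  ✓ 0x30C41  — 3 lookups

Access #1 PA: 0x2767F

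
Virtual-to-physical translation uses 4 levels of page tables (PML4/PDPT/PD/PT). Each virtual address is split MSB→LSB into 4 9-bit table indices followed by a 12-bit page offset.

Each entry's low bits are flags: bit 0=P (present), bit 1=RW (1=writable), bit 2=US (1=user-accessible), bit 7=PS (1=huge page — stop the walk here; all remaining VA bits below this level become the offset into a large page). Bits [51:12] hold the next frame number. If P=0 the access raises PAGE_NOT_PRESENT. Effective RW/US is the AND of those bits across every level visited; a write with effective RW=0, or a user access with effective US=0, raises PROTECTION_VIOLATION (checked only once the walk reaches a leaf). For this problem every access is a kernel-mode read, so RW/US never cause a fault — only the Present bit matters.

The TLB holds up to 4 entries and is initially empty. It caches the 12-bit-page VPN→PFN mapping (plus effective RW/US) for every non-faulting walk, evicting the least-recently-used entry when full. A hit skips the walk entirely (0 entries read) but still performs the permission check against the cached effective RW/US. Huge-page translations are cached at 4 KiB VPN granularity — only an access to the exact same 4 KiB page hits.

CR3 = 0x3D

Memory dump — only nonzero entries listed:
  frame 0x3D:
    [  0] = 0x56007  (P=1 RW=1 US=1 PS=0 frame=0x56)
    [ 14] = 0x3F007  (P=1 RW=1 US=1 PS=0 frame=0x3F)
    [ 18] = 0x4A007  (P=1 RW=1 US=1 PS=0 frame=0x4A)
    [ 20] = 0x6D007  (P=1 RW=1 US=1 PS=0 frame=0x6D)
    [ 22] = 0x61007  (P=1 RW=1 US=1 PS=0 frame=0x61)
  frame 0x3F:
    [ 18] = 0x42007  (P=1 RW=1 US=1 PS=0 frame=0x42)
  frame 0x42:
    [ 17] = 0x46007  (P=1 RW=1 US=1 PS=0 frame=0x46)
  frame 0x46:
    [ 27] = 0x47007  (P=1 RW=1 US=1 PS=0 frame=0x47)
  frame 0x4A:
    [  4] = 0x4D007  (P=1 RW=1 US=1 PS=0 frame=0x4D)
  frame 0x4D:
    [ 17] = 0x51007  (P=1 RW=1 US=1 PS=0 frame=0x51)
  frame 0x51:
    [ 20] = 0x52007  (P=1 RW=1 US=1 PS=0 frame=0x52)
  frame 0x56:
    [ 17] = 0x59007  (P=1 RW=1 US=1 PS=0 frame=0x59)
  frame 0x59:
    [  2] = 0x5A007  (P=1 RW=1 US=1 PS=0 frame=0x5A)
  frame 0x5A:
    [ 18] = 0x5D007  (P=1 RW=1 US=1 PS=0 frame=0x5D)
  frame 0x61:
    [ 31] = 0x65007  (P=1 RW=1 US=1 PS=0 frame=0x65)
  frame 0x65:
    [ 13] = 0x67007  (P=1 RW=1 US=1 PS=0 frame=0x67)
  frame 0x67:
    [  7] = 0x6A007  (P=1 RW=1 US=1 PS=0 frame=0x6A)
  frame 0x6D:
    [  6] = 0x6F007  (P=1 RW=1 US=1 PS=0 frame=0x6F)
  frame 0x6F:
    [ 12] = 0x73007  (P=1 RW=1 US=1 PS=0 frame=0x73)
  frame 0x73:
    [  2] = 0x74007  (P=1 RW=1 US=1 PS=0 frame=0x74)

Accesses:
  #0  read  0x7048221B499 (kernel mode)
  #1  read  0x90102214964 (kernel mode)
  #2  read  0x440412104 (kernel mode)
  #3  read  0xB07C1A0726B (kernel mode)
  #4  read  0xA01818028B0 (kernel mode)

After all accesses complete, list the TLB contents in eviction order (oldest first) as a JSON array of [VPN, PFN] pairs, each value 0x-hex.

Per-access translation:
#0 VA=0x7048221B499 (r,kernel):
  lvl0: tbl 0x3D, slot 14 ⇒ 0x3F007 (P1/RW1/US1/PS0)
  lvl1: tbl 0x3F, slot 18 ⇒ 0x42007 (P1/RW1/US1/PS0)
  lvl2: tbl 0x42, slot 17 ⇒ 0x46007 (P1/RW1/US1/PS0)
  lvl3: tbl 0x46, slot 27 ⇒ 0x47007 (P1/RW1/US1/PS0)
  ⇒ phys 0x47499  [4 reads]
#1 VA=0x90102214964 (r,kernel):
  lvl0: tbl 0x3D, slot 18 ⇒ 0x4A007 (P1/RW1/US1/PS0)
  lvl1: tbl 0x4A, slot 4 ⇒ 0x4D007 (P1/RW1/US1/PS0)
  lvl2: tbl 0x4D, slot 17 ⇒ 0x51007 (P1/RW1/US1/PS0)
  lvl3: tbl 0x51, slot 20 ⇒ 0x52007 (P1/RW1/US1/PS0)
  ⇒ phys 0x52964  [4 reads]
#2 VA=0x440412104 (r,kernel):
  lvl0: tbl 0x3D, slot 0 ⇒ 0x56007 (P1/RW1/US1/PS0)
  lvl1: tbl 0x56, slot 17 ⇒ 0x59007 (P1/RW1/US1/PS0)
  lvl2: tbl 0x59, slot 2 ⇒ 0x5A007 (P1/RW1/US1/PS0)
  lvl3: tbl 0x5A, slot 18 ⇒ 0x5D007 (P1/RW1/US1/PS0)
  ⇒ phys 0x5D104  [4 reads]
#3 VA=0xB07C1A0726B (r,kernel):
  lvl0: tbl 0x3D, slot 22 ⇒ 0x61007 (P1/RW1/US1/PS0)
  lvl1: tbl 0x61, slot 31 ⇒ 0x65007 (P1/RW1/US1/PS0)
  lvl2: tbl 0x65, slot 13 ⇒ 0x67007 (P1/RW1/US1/PS0)
  lvl3: tbl 0x67, slot 7 ⇒ 0x6A007 (P1/RW1/US1/PS0)
  ⇒ phys 0x6A26B  [4 reads]
#4 VA=0xA01818028B0 (r,kernel):
  lvl0: tbl 0x3D, slot 20 ⇒ 0x6D007 (P1/RW1/US1/PS0)
  lvl1: tbl 0x6D, slot 6 ⇒ 0x6F007 (P1/RW1/US1/PS0)
  lvl2: tbl 0x6F, slot 12 ⇒ 0x73007 (P1/RW1/US1/PS0)
  lvl3: tbl 0x73, slot 2 ⇒ 0x74007 (P1/RW1/US1/PS0)
  ⇒ phys 0x748B0  [4 reads]

TLB: [["0x90102214", "0x52"], ["0x440412", "0x5D"], ["0xB07C1A07", "0x6A"], ["0xA0181802", "0x74"]]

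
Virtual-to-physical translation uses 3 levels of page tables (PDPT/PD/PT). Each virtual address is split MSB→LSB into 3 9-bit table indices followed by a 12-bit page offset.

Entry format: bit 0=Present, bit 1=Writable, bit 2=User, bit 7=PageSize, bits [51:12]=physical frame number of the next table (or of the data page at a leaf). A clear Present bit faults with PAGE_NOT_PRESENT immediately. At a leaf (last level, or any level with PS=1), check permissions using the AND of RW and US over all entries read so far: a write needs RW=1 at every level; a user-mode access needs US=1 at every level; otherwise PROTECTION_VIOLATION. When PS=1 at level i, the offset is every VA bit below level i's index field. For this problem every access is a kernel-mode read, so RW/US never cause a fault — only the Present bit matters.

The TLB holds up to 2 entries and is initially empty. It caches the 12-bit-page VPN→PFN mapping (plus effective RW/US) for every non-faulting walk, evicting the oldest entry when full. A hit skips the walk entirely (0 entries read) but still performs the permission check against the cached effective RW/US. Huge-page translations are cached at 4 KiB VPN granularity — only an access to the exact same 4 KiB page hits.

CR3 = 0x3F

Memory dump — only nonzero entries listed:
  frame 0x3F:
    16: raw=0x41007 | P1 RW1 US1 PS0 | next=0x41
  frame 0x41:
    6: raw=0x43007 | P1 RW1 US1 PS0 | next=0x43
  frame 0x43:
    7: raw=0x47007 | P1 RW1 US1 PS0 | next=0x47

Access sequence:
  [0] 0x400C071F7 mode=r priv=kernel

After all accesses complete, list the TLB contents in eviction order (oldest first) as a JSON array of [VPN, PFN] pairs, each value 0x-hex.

Walk each access:
#0 VA=0x400C071F7 (r,kernel):
  L0 @0x3F[16] → 0x41007  P=1,RW=1,US=1,PS=0
  L1 @0x41[6] → 0x43007  P=1,RW=1,US=1,PS=0
  L2 @0x43[7] → 0x47007  P=1,RW=1,US=1,PS=0
  ⇒ phys 0x471F7  [3 reads]

TLB: [["0x400C07", "0x47"]]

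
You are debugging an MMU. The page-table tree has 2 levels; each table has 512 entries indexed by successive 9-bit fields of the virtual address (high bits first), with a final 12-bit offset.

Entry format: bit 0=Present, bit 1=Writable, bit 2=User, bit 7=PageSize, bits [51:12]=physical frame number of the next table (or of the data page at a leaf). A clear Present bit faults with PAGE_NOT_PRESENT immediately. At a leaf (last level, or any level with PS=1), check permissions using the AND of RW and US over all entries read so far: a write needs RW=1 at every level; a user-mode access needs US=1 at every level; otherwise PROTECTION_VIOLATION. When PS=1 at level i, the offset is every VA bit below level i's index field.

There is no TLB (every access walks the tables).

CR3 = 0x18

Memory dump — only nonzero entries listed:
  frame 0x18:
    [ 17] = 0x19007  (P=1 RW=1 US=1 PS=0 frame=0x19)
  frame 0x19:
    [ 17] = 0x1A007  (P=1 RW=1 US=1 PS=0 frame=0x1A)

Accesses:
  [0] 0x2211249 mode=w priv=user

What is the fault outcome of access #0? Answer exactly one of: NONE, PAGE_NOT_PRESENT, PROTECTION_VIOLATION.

Walk each access:
#0 VA=0x2211249 (w,user):
  lvl0: tbl 0x18, slot 17 ⇒ 0x19007 (P1/RW1/US1/PS0)
  lvl1: tbl 0x19, slot 17 ⇒ 0x1A007 (P1/RW1/US1/PS0)
  ⇒ phys 0x1A249  [2 reads]

Access #0 fault: NONE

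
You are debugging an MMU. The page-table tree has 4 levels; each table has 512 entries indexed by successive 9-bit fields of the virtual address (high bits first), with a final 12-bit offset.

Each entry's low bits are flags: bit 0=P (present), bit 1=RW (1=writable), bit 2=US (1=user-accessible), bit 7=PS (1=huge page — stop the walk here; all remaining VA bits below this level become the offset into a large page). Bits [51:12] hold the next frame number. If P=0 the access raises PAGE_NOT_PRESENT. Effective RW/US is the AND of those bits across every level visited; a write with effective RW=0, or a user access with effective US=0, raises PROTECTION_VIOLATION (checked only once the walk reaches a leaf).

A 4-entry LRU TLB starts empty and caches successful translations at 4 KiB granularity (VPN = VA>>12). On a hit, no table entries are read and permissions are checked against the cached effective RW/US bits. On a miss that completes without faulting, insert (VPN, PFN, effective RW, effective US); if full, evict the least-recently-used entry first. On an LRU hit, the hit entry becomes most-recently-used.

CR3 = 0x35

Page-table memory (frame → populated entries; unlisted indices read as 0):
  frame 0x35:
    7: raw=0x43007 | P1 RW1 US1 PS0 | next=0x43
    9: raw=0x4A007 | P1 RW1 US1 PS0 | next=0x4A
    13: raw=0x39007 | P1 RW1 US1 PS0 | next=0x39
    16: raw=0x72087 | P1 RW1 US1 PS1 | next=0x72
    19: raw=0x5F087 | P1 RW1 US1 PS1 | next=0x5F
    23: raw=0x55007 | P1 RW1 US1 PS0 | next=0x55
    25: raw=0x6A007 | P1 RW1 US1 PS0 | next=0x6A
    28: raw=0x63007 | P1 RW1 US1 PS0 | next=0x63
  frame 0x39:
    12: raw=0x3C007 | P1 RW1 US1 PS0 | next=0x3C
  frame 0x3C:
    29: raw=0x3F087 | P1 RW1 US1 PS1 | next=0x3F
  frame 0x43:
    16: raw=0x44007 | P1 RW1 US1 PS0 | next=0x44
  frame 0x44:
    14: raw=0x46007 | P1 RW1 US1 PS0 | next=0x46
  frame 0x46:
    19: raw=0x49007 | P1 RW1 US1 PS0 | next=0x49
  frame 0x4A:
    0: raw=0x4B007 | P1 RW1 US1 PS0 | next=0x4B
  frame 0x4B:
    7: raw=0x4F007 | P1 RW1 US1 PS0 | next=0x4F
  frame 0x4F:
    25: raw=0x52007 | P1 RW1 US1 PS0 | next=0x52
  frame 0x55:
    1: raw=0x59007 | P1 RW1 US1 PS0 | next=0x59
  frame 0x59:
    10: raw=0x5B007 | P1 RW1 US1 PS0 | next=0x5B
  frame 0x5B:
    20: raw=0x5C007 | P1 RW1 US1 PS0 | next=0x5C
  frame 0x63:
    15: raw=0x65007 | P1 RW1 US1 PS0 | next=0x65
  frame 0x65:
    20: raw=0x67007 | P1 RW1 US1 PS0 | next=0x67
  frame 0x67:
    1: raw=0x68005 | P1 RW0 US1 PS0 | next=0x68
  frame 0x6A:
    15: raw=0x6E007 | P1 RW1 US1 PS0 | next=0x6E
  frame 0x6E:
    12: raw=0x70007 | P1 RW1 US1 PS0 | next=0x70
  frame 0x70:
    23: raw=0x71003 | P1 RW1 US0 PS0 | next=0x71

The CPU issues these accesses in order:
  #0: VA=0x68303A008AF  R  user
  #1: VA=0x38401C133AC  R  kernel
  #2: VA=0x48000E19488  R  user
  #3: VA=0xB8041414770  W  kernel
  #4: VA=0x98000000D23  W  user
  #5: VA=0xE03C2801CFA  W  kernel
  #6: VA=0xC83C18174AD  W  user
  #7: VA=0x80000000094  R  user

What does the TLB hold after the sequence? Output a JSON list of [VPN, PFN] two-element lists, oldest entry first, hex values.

Per-access translation:
#0 VA=0x68303A008AF (r,user):
  L0 @0x35[13] → 0x39007  P=1,RW=1,US=1,PS=0
  L1 @0x39[12] → 0x3C007  P=1,RW=1,US=1,PS=0
  L2 @0x3C[29] → 0x3F087  P=1,RW=1,US=1,PS=1
  ✓ 0x3F8AF (huge @L2)  — 3 lookups
#1 VA=0x38401C133AC (r,kernel):
  L0 @0x35[7] → 0x43007  P=1,RW=1,US=1,PS=0
  L1 @0x43[16] → 0x44007  P=1,RW=1,US=1,PS=0
  L2 @0x44[14] → 0x46007  P=1,RW=1,US=1,PS=0
  L3 @0x46[19] → 0x49007  P=1,RW=1,US=1,PS=0
  ✓ 0x493AC  — 4 lookups
#2 VA=0x48000E19488 (r,user):
  L0 @0x35[9] → 0x4A007  P=1,RW=1,US=1,PS=0
  L1 @0x4A[0] → 0x4B007  P=1,RW=1,US=1,PS=0
  L2 @0x4B[7] → 0x4F007  P=1,RW=1,US=1,PS=0
  L3 @0x4F[25] → 0x52007  P=1,RW=1,US=1,PS=0
  ✓ 0x52488  — 4 lookups
#3 VA=0xB8041414770 (w,kernel):
  L0 @0x35[23] → 0x55007  P=1,RW=1,US=1,PS=0
  L1 @0x55[1] → 0x59007  P=1,RW=1,US=1,PS=0
  L2 @0x59[10] → 0x5B007  P=1,RW=1,US=1,PS=0
  L3 @0x5B[20] → 0x5C007  P=1,RW=1,US=1,PS=0
  ✓ 0x5C770  — 4 lookups
#4 VA=0x98000000D23 (w,user):
  L0 @0x35[19] → 0x5F087  P=1,RW=1,US=1,PS=1
  ✓ 0x5FD23 (huge @L0)  — 1 lookups
#5 VA=0xE03C2801CFA (w,kernel):
  L0 @0x35[28] → 0x63007  P=1,RW=1,US=1,PS=0
  L1 @0x63[15] → 0x65007  P=1,RW=1,US=1,PS=0
  L2 @0x65[20] → 0x67007  P=1,RW=1,US=1,PS=0
  L3 @0x67[1] → 0x68005  P=1,RW=0,US=1,PS=0
  ✗ PROTECTION_VIOLATION  [4 reads]
#6 VA=0xC83C18174AD (w,user):
  L0 @0x35[25] → 0x6A007  P=1,RW=1,US=1,PS=0
  L1 @0x6A[15] → 0x6E007  P=1,RW=1,US=1,PS=0
  L2 @0x6E[12] → 0x70007  P=1,RW=1,US=1,PS=0
  L3 @0x70[23] → 0x71003  P=1,RW=1,US=0,PS=0
  ✗ PROTECTION_VIOLATION  [4 reads]
#7 VA=0x80000000094 (r,user):
  L0 @0x35[16] → 0x72087  P=1,RW=1,US=1,PS=1
  ✓ 0x72094 (huge @L0)  — 1 lookups

TLB: [["0x48000E19", "0x52"], ["0xB8041414", "0x5C"], ["0x98000000", "0x5F"], ["0x80000000", "0x72"]]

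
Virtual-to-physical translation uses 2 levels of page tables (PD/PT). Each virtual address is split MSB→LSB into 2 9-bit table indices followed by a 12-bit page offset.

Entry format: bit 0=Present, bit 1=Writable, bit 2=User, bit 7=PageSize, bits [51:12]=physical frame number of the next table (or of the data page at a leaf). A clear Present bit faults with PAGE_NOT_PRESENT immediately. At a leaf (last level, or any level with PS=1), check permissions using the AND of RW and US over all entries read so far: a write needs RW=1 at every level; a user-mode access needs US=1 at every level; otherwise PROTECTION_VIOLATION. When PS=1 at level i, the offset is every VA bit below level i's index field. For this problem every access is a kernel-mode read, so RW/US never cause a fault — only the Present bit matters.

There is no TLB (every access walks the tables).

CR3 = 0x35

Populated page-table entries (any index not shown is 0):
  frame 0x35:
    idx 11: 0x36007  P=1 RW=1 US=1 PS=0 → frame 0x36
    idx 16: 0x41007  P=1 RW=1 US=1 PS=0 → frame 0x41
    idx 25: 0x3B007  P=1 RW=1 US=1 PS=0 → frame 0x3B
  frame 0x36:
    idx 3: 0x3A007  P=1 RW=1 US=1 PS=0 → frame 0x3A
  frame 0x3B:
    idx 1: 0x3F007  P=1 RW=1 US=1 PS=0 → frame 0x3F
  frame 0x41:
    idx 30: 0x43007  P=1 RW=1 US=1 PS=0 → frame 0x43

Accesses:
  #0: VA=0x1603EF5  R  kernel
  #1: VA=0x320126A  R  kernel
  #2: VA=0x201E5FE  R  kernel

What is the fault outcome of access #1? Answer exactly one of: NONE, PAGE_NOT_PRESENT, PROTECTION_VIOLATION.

Per-access translation:
#0 VA=0x1603EF5 (r,kernel):
  lvl0: tbl 0x35, slot 11 ⇒ 0x36007 (P1/RW1/US1/PS0)
  lvl1: tbl 0x36, slot 3 ⇒ 0x3A007 (P1/RW1/US1/PS0)
  ⇒ phys 0x3AEF5  [2 reads]
#1 VA=0x320126A (r,kernel):
  lvl0: tbl 0x35, slot 25 ⇒ 0x3B007 (P1/RW1/US1/PS0)
  lvl1: tbl 0x3B, slot 1 ⇒ 0x3F007 (P1/RW1/US1/PS0)
  ⇒ phys 0x3F26A  [2 reads]
#2 VA=0x201E5FE (r,kernel):
  lvl0: tbl 0x35, slot 16 ⇒ 0x41007 (P1/RW1/US1/PS0)
  lvl1: tbl 0x41, slot 30 ⇒ 0x43007 (P1/RW1/US1/PS0)
  ⇒ phys 0x435FE  [2 reads]

Access #1 fault: NONE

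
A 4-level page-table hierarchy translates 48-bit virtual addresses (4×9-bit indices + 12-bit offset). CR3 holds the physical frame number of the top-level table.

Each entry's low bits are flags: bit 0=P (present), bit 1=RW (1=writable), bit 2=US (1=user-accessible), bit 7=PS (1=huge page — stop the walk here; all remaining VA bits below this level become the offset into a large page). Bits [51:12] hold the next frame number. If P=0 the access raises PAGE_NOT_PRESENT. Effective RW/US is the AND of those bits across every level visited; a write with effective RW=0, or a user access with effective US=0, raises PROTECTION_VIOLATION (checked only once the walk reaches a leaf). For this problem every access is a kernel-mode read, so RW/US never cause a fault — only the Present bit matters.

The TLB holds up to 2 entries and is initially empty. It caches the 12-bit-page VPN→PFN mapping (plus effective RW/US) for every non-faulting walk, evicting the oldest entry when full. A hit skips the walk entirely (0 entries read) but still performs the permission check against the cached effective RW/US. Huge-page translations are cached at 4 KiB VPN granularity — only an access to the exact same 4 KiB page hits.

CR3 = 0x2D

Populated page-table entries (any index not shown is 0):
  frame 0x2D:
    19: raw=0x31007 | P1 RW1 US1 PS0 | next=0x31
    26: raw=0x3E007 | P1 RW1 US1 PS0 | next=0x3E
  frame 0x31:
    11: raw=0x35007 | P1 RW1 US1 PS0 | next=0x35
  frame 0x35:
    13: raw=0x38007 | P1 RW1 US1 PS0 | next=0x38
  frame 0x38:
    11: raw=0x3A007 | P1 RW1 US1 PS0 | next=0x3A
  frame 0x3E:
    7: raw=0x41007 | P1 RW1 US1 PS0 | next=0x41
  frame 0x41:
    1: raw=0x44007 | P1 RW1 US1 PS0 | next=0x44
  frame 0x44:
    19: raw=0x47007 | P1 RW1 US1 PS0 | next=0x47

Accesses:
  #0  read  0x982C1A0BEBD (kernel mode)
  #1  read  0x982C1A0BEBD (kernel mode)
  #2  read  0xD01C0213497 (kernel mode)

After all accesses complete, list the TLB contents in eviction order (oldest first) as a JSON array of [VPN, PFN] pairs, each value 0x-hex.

Walk each access:
#0 VA=0x982C1A0BEBD (r,kernel):
  L0: frame=0x2D idx=19 entry=0x31007 [P=1 RW=1 US=1 PS=0]
  L1: frame=0x31 idx=11 entry=0x35007 [P=1 RW=1 US=1 PS=0]
  L2: frame=0x35 idx=13 entry=0x38007 [P=1 RW=1 US=1 PS=0]
  L3: frame=0x38 idx=11 entry=0x3A007 [P=1 RW=1 US=1 PS=0]
  → PA=0x3AEBD  (4 entries read)
#1 VA=0x982C1A0BEBD (r,kernel):
  TLB hit vpn=0x982C1A0B → PA=0x3AEBD
#2 VA=0xD01C0213497 (r,kernel):
  L0: frame=0x2D idx=26 entry=0x3E007 [P=1 RW=1 US=1 PS=0]
  L1: frame=0x3E idx=7 entry=0x41007 [P=1 RW=1 US=1 PS=0]
  L2: frame=0x41 idx=1 entry=0x44007 [P=1 RW=1 US=1 PS=0]
  L3: frame=0x44 idx=19 entry=0x47007 [P=1 RW=1 US=1 PS=0]
  → PA=0x47497  (4 entries read)

TLB: [["0x982C1A0B", "0x3A"], ["0xD01C0213", "0x47"]]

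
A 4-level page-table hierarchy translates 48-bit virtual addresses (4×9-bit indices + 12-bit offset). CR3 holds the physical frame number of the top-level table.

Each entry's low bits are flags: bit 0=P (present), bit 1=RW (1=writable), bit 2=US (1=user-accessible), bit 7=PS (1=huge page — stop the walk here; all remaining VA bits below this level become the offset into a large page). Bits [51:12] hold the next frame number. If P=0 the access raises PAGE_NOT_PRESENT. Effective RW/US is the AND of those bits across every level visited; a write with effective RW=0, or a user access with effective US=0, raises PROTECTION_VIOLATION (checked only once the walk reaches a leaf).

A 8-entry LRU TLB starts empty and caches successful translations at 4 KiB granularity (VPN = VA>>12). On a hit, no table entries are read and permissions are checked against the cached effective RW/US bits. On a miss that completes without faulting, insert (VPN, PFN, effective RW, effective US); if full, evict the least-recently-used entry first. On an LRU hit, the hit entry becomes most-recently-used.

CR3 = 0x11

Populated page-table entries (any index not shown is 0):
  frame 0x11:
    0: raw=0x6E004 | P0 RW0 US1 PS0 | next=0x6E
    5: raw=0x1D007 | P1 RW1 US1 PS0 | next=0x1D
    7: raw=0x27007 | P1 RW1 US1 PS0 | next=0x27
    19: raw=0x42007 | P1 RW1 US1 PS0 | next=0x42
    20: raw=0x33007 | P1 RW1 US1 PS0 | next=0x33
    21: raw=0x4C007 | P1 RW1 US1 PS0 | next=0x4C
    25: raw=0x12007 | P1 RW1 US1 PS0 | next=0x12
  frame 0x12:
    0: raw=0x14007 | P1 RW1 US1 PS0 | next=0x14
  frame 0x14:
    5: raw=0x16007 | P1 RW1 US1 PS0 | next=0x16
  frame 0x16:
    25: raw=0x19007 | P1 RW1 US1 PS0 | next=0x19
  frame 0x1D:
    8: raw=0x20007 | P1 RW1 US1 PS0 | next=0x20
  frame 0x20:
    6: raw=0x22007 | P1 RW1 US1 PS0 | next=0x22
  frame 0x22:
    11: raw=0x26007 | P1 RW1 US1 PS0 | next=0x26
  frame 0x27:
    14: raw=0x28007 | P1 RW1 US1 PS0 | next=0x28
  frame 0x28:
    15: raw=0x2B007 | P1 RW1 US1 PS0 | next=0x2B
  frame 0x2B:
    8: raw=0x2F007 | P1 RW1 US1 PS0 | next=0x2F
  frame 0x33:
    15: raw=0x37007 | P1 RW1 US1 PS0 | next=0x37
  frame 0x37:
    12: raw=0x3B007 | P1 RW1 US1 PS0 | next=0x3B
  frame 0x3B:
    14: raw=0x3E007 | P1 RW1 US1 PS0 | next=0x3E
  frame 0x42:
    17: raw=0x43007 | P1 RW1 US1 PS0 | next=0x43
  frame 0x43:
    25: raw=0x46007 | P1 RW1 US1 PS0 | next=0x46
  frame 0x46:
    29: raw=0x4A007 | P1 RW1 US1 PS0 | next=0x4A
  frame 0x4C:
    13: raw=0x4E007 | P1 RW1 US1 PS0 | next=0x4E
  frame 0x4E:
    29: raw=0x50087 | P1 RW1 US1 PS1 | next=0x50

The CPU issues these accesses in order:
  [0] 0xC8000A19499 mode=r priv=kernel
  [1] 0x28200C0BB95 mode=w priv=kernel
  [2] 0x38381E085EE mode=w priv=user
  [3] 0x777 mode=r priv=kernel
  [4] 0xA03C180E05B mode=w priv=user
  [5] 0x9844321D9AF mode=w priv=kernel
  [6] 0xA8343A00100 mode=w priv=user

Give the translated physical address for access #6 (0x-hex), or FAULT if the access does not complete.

Walk each access:
#0 VA=0xC8000A19499 (r,kernel):
  L0: frame=0x11 idx=25 entry=0x12007 [P=1 RW=1 US=1 PS=0]
  L1: frame=0x12 idx=0 entry=0x14007 [P=1 RW=1 US=1 PS=0]
  L2: frame=0x14 idx=5 entry=0x16007 [P=1 RW=1 US=1 PS=0]
  L3: frame=0x16 idx=25 entry=0x19007 [P=1 RW=1 US=1 PS=0]
  → PA=0x19499  (4 entries read)
#1 VA=0x28200C0BB95 (w,kernel):
  L0: frame=0x11 idx=5 entry=0x1D007 [P=1 RW=1 US=1 PS=0]
  L1: frame=0x1D idx=8 entry=0x20007 [P=1 RW=1 US=1 PS=0]
  L2: frame=0x20 idx=6 entry=0x22007 [P=1 RW=1 US=1 PS=0]
  L3: frame=0x22 idx=11 entry=0x26007 [P=1 RW=1 US=1 PS=0]
  → PA=0x26B95  (4 entries read)
#2 VA=0x38381E085EE (w,user):
  L0: frame=0x11 idx=7 entry=0x27007 [P=1 RW=1 US=1 PS=0]
  L1: frame=0x27 idx=14 entry=0x28007 [P=1 RW=1 US=1 PS=0]
  L2: frame=0x28 idx=15 entry=0x2B007 [P=1 RW=1 US=1 PS=0]
  L3: frame=0x2B idx=8 entry=0x2F007 [P=1 RW=1 US=1 PS=0]
  → PA=0x2F5EE  (4 entries read)
#3 VA=0x777 (r,kernel):
  L0: frame=0x11 idx=0 entry=0x6E004 [P=0 RW=0 US=1 PS=0]
  ⇒ fault: PAGE_NOT_PRESENT  — 1 lookups
#4 VA=0xA03C180E05B (w,user):
  L0: frame=0x11 idx=20 entry=0x33007 [P=1 RW=1 US=1 PS=0]
  L1: frame=0x33 idx=15 entry=0x37007 [P=1 RW=1 US=1 PS=0]
  L2: frame=0x37 idx=12 entry=0x3B007 [P=1 RW=1 US=1 PS=0]
  L3: frame=0x3B idx=14 entry=0x3E007 [P=1 RW=1 US=1 PS=0]
  → PA=0x3E05B  (4 entries read)
#5 VA=0x9844321D9AF (w,kernel):
  L0: frame=0x11 idx=19 entry=0x42007 [P=1 RW=1 US=1 PS=0]
  L1: frame=0x42 idx=17 entry=0x43007 [P=1 RW=1 US=1 PS=0]
  L2: frame=0x43 idx=25 entry=0x46007 [P=1 RW=1 US=1 PS=0]
  L3: frame=0x46 idx=29 entry=0x4A007 [P=1 RW=1 US=1 PS=0]
  → PA=0x4A9AF  (4 entries read)
#6 VA=0xA8343A00100 (w,user):
  L0: frame=0x11 idx=21 entry=0x4C007 [P=1 RW=1 US=1 PS=0]
  L1: frame=0x4C idx=13 entry=0x4E007 [P=1 RW=1 US=1 PS=0]
  L2: frame=0x4E idx=29 entry=0x50087 [P=1 RW=1 US=1 PS=1]
  → PA=0x50100 (huge @L2)  (3 entries read)

Access #6 PA: 0x50100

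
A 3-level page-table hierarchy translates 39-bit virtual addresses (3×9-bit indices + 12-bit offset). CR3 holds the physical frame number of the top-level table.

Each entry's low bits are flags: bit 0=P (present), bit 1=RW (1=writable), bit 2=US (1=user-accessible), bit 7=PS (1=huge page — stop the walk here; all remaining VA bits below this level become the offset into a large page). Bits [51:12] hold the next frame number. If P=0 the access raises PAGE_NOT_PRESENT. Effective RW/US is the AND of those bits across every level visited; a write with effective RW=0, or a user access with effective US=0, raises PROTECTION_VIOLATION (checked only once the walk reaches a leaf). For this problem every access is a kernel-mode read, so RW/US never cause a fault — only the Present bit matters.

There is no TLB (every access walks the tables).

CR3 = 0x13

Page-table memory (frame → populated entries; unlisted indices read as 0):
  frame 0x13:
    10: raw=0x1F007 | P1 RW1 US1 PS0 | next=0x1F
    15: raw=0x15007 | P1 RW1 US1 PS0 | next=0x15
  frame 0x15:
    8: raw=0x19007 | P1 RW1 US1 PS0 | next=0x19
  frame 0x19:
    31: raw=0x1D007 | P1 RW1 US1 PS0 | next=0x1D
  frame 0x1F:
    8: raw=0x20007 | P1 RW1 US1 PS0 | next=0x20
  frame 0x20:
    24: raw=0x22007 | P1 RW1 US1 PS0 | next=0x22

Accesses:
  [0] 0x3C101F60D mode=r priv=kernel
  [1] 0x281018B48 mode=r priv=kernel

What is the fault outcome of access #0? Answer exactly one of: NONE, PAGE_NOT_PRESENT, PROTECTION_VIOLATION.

Per-access translation:
#0 VA=0x3C101F60D (r,kernel):
  lvl0: tbl 0x13, slot 15 ⇒ 0x15007 (P1/RW1/US1/PS0)
  lvl1: tbl 0x15, slot 8 ⇒ 0x19007 (P1/RW1/US1/PS0)
  lvl2: tbl 0x19, slot 31 ⇒ 0x1D007 (P1/RW1/US1/PS0)
  ⇒ phys 0x1D60D  [3 reads]
#1 VA=0x281018B48 (r,kernel):
  lvl0: tbl 0x13, slot 10 ⇒ 0x1F007 (P1/RW1/US1/PS0)
  lvl1: tbl 0x1F, slot 8 ⇒ 0x20007 (P1/RW1/US1/PS0)
  lvl2: tbl 0x20, slot 24 ⇒ 0x22007 (P1/RW1/US1/PS0)
  ⇒ phys 0x22B48  [3 reads]

Access #0 fault: NONE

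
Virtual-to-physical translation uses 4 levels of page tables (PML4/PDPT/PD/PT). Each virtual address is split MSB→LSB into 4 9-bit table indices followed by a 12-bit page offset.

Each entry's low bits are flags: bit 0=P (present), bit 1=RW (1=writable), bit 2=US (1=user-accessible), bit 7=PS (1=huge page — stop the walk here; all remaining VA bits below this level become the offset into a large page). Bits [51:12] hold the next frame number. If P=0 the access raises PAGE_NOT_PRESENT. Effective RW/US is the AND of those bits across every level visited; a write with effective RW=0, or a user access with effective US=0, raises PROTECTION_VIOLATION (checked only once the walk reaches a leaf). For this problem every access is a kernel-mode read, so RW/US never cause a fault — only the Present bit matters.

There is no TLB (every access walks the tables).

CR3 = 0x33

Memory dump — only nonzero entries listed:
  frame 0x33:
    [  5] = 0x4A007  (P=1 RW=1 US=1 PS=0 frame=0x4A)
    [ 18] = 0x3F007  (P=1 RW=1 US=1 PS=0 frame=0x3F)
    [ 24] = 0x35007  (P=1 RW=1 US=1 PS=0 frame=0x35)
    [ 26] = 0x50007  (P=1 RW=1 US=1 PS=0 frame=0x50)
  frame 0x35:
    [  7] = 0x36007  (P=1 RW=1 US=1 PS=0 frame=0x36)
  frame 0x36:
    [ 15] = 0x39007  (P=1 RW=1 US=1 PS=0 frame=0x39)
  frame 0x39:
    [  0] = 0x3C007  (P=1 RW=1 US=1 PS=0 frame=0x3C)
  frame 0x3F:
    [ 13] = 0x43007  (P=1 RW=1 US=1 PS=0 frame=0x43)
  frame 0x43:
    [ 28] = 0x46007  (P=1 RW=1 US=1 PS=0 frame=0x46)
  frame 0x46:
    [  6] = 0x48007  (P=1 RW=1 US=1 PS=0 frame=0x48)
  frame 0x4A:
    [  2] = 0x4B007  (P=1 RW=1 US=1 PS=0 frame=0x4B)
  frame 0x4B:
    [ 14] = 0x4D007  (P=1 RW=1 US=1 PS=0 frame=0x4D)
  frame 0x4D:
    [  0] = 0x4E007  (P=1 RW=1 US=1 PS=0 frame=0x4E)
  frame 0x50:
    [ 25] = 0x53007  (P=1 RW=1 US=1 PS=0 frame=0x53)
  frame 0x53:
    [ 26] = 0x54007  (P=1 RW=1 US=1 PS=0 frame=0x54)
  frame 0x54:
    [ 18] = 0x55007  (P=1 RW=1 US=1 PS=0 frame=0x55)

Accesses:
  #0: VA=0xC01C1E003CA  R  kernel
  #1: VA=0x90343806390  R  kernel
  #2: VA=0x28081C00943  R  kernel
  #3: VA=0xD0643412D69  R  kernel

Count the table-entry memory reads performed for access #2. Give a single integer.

Walk each access:
#0 VA=0xC01C1E003CA (r,kernel):
  lvl0: tbl 0x33, slot 24 ⇒ 0x35007 (P1/RW1/US1/PS0)
  lvl1: tbl 0x35, slot 7 ⇒ 0x36007 (P1/RW1/US1/PS0)
  lvl2: tbl 0x36, slot 15 ⇒ 0x39007 (P1/RW1/US1/PS0)
  lvl3: tbl 0x39, slot 0 ⇒ 0x3C007 (P1/RW1/US1/PS0)
  ✓ 0x3C3CA  — 4 lookups
#1 VA=0x90343806390 (r,kernel):
  lvl0: tbl 0x33, slot 18 ⇒ 0x3F007 (P1/RW1/US1/PS0)
  lvl1: tbl 0x3F, slot 13 ⇒ 0x43007 (P1/RW1/US1/PS0)
  lvl2: tbl 0x43, slot 28 ⇒ 0x46007 (P1/RW1/US1/PS0)
  lvl3: tbl 0x46, slot 6 ⇒ 0x48007 (P1/RW1/US1/PS0)
  ✓ 0x48390  — 4 lookups
#2 VA=0x28081C00943 (r,kernel):
  lvl0: tbl 0x33, slot 5 ⇒ 0x4A007 (P1/RW1/US1/PS0)
  lvl1: tbl 0x4A, slot 2 ⇒ 0x4B007 (P1/RW1/US1/PS0)
  lvl2: tbl 0x4B, slot 14 ⇒ 0x4D007 (P1/RW1/US1/PS0)
  lvl3: tbl 0x4D, slot 0 ⇒ 0x4E007 (P1/RW1/US1/PS0)
  ✓ 0x4E943  — 4 lookups
#3 VA=0xD0643412D69 (r,kernel):
  lvl0: tbl 0x33, slot 26 ⇒ 0x50007 (P1/RW1/US1/PS0)
  lvl1: tbl 0x50, slot 25 ⇒ 0x53007 (P1/RW1/US1/PS0)
  lvl2: tbl 0x53, slot 26 ⇒ 0x54007 (P1/RW1/US1/PS0)
  lvl3: tbl 0x54, slot 18 ⇒ 0x55007 (P1/RW1/US1/PS0)
  ✓ 0x55D69  — 4 lookups

Entries read for #2: 4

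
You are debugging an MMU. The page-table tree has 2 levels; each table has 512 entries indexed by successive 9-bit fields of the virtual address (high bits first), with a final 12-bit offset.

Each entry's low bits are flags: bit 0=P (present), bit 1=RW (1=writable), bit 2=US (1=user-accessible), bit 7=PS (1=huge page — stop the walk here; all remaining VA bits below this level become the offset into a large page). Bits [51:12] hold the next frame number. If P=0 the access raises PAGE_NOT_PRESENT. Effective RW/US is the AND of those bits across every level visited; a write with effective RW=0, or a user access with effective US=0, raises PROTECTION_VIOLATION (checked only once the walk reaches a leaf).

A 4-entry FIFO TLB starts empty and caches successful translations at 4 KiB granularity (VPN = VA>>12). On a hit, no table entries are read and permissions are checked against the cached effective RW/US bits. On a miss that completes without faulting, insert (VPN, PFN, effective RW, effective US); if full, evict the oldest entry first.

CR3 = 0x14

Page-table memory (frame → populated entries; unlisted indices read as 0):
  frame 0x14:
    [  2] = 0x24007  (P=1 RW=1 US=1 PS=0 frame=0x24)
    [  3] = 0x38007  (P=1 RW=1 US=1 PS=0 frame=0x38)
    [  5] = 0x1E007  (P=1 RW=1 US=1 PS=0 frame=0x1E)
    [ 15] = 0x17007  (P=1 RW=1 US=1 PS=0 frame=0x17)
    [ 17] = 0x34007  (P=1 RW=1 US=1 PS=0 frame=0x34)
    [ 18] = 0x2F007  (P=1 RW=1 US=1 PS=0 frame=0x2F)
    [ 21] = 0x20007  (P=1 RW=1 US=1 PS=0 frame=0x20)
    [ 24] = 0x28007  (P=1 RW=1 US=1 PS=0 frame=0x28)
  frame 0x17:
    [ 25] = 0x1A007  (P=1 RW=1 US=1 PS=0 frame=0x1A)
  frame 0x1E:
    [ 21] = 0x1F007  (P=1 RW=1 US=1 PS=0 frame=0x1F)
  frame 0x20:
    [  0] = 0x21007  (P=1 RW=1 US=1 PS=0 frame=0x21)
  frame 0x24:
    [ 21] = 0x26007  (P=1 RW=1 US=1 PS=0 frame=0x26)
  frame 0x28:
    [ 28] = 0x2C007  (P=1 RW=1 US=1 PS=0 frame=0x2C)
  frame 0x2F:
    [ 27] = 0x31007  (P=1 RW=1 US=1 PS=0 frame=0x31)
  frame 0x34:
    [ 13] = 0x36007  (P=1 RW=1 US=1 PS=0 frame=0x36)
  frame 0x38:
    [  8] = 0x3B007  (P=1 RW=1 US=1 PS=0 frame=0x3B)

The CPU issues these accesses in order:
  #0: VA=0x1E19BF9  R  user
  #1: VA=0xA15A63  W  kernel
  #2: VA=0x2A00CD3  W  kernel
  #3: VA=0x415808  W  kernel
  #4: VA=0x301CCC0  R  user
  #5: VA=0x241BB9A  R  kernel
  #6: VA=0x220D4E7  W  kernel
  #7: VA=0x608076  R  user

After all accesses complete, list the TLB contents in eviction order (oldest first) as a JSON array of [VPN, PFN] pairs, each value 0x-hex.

Trace:
#0 VA=0x1E19BF9 (r,user):
  L0 @0x14[15] → 0x17007  P=1,RW=1,US=1,PS=0
  L1 @0x17[25] → 0x1A007  P=1,RW=1,US=1,PS=0
  ⇒ phys 0x1ABF9  [2 reads]
#1 VA=0xA15A63 (w,kernel):
  L0 @0x14[5] → 0x1E007  P=1,RW=1,US=1,PS=0
  L1 @0x1E[21] → 0x1F007  P=1,RW=1,US=1,PS=0
  ⇒ phys 0x1FA63  [2 reads]
#2 VA=0x2A00CD3 (w,kernel):
  L0 @0x14[21] → 0x20007  P=1,RW=1,US=1,PS=0
  L1 @0x20[0] → 0x21007  P=1,RW=1,US=1,PS=0
  ⇒ phys 0x21CD3  [2 reads]
#3 VA=0x415808 (w,kernel):
  L0 @0x14[2] → 0x24007  P=1,RW=1,US=1,PS=0
  L1 @0x24[21] → 0x26007  P=1,RW=1,US=1,PS=0
  ⇒ phys 0x26808  [2 reads]
#4 VA=0x301CCC0 (r,user):
  L0 @0x14[24] → 0x28007  P=1,RW=1,US=1,PS=0
  L1 @0x28[28] → 0x2C007  P=1,RW=1,US=1,PS=0
  ⇒ phys 0x2CCC0  [2 reads]
#5 VA=0x241BB9A (r,kernel):
  L0 @0x14[18] → 0x2F007  P=1,RW=1,US=1,PS=0
  L1 @0x2F[27] → 0x31007  P=1,RW=1,US=1,PS=0
  ⇒ phys 0x31B9A  [2 reads]
#6 VA=0x220D4E7 (w,kernel):
  L0 @0x14[17] → 0x34007  P=1,RW=1,US=1,PS=0
  L1 @0x34[13] → 0x36007  P=1,RW=1,US=1,PS=0
  ⇒ phys 0x364E7  [2 reads]
#7 VA=0x608076 (r,user):
  L0 @0x14[3] → 0x38007  P=1,RW=1,US=1,PS=0
  L1 @0x38[8] → 0x3B007  P=1,RW=1,US=1,PS=0
  ⇒ phys 0x3B076  [2 reads]

TLB: [["0x301C", "0x2C"], ["0x241B", "0x31"], ["0x220D", "0x36"], ["0x608", "0x3B"]]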